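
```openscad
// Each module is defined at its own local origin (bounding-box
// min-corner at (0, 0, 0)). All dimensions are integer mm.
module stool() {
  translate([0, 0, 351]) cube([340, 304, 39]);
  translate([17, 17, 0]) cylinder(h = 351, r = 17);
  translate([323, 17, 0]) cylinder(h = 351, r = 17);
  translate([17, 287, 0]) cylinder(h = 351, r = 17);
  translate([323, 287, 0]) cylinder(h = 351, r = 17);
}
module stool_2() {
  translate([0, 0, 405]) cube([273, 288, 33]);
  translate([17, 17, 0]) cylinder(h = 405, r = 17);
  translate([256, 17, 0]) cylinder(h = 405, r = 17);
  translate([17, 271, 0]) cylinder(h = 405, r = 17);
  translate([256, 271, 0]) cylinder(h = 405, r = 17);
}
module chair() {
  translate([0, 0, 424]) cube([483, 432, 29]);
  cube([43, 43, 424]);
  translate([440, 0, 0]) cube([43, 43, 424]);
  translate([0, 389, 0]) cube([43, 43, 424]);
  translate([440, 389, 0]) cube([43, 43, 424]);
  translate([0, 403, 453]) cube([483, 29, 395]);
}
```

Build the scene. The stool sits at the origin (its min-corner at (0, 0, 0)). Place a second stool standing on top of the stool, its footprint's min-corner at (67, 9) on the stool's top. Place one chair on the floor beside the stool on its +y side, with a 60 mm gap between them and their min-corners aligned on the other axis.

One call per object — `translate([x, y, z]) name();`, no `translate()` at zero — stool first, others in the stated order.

stool();
translate([67, 9, 390]) stool_2();
translate([0, 364, 0]) chair();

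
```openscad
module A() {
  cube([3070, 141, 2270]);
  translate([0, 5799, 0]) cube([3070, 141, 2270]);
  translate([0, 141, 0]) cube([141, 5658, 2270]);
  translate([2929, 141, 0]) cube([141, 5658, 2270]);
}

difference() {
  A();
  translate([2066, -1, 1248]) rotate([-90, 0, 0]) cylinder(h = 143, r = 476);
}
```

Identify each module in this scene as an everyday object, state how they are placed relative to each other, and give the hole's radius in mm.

The subtracted cylinder has r = 476 mm.

A is a house frame. The house frame has a circular hole through its front wall. The hole's radius is 476 mm.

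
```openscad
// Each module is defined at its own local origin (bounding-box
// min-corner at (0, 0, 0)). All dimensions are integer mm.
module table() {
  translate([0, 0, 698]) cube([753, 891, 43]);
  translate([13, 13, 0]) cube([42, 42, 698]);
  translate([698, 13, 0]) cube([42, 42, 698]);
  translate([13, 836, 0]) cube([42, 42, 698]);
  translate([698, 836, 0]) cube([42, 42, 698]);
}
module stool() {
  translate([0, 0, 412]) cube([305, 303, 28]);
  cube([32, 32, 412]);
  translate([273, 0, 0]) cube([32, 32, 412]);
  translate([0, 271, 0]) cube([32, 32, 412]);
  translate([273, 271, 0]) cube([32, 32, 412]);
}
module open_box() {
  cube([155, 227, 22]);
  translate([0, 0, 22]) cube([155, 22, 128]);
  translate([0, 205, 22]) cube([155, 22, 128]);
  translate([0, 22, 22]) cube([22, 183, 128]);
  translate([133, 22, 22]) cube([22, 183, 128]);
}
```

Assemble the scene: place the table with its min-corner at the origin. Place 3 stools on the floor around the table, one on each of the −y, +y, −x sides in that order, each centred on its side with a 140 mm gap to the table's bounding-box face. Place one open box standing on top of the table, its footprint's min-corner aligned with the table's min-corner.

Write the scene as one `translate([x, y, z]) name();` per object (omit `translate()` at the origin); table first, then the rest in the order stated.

table();
translate([224, -443, 0]) stool();
translate([224, 1031, 0]) stool();
translate([-445, 294, 0]) stool();
translate([0, 0, 741]) open_box();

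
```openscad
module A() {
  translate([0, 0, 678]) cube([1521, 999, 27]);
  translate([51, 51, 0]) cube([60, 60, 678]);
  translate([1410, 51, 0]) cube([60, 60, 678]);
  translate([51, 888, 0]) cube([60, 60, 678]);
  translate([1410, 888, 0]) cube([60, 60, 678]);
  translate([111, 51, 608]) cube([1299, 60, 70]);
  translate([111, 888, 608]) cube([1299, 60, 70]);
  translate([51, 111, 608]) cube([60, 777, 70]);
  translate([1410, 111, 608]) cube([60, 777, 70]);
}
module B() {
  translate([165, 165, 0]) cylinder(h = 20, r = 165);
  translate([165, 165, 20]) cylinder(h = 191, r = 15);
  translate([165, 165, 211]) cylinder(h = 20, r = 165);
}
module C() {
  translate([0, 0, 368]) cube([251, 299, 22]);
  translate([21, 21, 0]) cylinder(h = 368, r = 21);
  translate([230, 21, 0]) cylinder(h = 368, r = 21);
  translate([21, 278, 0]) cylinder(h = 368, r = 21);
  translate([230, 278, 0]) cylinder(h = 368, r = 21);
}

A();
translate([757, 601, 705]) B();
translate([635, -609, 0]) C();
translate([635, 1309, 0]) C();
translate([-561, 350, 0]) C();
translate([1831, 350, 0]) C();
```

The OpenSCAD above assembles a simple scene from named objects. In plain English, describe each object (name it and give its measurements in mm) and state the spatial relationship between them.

A is a rectangular dining table. The top is 1521×999×27 mm with its upper surface at z = 705 mm. It stands on four 60×60 mm square legs, each inset 51 mm from the nearest pair of top edges, running from the floor to the underside of the top. Four apron rails, 60 mm thick and 70 mm tall, run between adjacent legs with their top edges flush with the underside of the top and their outer faces flush with the legs' outer faces.

B is a spool: two coaxial disc flanges of radius 165 mm and thickness 20 mm, joined by a core cylinder of radius 15 mm and height 191 mm. The lower flange rests on z = 0 and the three cylinders share a vertical axis.

C is a four-legged stool. The seat is a 251×299×22 mm slab whose top surface is at z = 390 mm; four round legs, each 42 mm in diameter, run from the floor (z = 0) to the underside of the seat, each leg's axis is inset half a diameter from the nearest pair of seat edges (so the leg's bounding box is flush with the corner).

The spool is on top of the table. Four stools sit around the table at the −y, +y, −x, +x sides.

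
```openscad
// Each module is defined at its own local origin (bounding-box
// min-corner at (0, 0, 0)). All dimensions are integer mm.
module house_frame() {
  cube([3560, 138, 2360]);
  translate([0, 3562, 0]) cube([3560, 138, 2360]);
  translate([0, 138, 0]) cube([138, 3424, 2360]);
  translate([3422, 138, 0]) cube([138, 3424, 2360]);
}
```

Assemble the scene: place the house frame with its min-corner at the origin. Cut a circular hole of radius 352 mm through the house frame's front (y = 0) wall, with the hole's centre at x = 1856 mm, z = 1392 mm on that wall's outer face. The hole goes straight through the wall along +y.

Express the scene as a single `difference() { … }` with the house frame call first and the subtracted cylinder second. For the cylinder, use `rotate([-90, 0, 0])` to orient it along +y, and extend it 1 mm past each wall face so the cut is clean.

difference() {
  house_frame();
  translate([1856, -1, 1392]) rotate([-90, 0, 0]) cylinder(h = 140, r = 352);
}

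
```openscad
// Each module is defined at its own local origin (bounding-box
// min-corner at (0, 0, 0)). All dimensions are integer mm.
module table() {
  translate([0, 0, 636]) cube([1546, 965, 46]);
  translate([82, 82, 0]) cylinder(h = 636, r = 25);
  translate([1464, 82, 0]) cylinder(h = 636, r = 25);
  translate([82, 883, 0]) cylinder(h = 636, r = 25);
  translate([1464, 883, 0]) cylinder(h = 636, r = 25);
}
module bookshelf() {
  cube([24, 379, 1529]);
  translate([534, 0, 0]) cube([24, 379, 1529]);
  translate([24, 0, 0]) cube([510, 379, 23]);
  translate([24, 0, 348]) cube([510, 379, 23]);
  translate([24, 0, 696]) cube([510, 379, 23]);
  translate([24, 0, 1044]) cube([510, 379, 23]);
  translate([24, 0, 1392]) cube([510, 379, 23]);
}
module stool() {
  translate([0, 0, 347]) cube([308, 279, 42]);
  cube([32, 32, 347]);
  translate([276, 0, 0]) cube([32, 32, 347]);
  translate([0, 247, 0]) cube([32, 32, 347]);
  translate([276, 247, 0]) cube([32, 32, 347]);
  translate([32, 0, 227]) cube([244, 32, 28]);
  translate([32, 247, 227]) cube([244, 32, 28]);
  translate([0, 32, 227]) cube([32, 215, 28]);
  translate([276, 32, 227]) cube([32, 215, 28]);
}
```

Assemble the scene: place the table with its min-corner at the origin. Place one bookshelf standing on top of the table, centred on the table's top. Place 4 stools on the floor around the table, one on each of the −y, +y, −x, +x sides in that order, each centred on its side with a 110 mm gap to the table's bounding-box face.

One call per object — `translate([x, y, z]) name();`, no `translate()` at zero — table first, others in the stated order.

table();
translate([494, 293, 682]) bookshelf();
translate([619, -389, 0]) stool();
translate([619, 1075, 0]) stool();
translate([-418, 343, 0]) stool();
translate([1656, 343, 0]) stool();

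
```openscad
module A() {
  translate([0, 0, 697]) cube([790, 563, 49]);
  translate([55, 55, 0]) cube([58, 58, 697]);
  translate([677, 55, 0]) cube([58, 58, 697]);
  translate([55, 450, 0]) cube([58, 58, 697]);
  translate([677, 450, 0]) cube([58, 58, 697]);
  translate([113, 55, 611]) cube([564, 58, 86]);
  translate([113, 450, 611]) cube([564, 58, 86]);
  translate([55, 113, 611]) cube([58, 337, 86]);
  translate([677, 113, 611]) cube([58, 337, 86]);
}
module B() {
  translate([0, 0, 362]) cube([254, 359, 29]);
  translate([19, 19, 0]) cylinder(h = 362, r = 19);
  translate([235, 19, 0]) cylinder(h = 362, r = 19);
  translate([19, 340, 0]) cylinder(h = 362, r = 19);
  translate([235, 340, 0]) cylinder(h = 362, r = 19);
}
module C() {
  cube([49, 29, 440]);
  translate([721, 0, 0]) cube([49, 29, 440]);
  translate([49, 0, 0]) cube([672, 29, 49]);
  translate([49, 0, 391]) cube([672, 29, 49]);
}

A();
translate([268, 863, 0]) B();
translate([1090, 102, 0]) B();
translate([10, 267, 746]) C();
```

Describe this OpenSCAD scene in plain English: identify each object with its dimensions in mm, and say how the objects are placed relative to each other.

A is a rectangular dining table. The top is 790×563×49 mm with its upper surface at z = 746 mm. It stands on four 58×58 mm square legs, each inset 55 mm from the nearest pair of top edges, running from the floor to the underside of the top. Four apron rails, 58 mm thick and 86 mm tall, run between adjacent legs with their top edges flush with the underside of the top and their outer faces flush with the legs' outer faces.

B is a four-legged stool. The seat is a 254×359×29 mm slab whose top surface is at z = 391 mm; four round legs, each 38 mm in diameter, run from the floor (z = 0) to the underside of the seat, each leg's axis is inset half a diameter from the nearest pair of seat edges (so the leg's bounding box is flush with the corner).

C is a rectangular picture frame lying in the x–z plane (depth along y). The opening is 672 mm wide (x) by 342 mm tall (z), surrounded by a border 49 mm wide on all four sides. The frame is 29 mm deep and is made of two full-height vertical stiles with two horizontal rails fitted between them.

Two stools sit around the table at the +y, +x sides. The picture frame is on top of the table, centred.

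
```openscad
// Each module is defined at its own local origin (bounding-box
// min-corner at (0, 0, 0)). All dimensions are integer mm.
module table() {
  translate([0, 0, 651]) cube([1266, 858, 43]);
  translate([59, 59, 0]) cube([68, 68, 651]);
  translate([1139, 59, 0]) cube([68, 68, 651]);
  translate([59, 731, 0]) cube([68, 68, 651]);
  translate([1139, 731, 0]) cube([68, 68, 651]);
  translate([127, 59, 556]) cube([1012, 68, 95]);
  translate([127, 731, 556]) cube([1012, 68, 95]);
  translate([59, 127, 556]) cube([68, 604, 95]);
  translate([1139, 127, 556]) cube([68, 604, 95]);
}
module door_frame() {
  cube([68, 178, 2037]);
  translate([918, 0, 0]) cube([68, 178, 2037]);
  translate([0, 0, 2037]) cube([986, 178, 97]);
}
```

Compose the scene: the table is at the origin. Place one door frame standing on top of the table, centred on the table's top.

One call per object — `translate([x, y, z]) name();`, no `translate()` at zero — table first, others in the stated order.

table();
translate([140, 340, 694]) door_frame();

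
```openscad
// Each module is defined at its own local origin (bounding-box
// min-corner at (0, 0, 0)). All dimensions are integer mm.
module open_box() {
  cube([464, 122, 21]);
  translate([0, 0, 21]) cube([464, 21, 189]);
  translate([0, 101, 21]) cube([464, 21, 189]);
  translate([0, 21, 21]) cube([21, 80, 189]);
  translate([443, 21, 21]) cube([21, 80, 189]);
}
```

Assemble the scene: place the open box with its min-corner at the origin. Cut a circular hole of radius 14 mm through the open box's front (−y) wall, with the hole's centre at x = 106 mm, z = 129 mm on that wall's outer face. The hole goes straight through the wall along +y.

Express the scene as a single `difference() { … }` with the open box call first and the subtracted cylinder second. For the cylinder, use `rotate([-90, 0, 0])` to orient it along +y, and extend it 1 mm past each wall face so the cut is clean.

difference() {
  open_box();
  translate([106, -1, 129]) rotate([-90, 0, 0]) cylinder(h = 23, r = 14);
}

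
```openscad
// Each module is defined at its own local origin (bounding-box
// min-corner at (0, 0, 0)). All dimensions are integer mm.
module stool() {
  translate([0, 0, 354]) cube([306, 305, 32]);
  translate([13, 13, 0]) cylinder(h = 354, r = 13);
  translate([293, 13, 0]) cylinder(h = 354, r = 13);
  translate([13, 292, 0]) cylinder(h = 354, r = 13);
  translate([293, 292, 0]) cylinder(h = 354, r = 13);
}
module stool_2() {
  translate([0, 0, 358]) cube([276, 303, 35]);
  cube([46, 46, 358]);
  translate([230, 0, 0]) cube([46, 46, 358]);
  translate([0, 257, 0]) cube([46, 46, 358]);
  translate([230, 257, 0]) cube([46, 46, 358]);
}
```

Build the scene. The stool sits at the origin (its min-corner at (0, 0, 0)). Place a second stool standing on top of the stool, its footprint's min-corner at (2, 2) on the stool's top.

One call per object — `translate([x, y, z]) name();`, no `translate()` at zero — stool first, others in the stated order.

stool();
translate([2, 2, 386]) stool_2();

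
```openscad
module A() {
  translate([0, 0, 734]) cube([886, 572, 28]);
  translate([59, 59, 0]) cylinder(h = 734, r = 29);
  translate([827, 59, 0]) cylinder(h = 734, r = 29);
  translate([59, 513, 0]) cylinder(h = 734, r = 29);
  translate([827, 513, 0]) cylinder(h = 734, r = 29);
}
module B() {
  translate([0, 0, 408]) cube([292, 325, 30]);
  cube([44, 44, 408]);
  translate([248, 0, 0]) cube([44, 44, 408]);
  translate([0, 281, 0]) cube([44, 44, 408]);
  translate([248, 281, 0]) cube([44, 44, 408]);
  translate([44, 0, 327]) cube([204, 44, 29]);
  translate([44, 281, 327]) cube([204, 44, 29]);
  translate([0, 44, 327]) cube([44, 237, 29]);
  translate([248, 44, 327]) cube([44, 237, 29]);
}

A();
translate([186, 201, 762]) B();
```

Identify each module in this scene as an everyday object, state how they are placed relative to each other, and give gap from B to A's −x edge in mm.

A is a table. B is a stool. The stool is on top of the table. The gap from the stool to the table's −x edge is 186 mm.

The stool's min-x is at 186; the table's min-x is 0; gap = 186 mm.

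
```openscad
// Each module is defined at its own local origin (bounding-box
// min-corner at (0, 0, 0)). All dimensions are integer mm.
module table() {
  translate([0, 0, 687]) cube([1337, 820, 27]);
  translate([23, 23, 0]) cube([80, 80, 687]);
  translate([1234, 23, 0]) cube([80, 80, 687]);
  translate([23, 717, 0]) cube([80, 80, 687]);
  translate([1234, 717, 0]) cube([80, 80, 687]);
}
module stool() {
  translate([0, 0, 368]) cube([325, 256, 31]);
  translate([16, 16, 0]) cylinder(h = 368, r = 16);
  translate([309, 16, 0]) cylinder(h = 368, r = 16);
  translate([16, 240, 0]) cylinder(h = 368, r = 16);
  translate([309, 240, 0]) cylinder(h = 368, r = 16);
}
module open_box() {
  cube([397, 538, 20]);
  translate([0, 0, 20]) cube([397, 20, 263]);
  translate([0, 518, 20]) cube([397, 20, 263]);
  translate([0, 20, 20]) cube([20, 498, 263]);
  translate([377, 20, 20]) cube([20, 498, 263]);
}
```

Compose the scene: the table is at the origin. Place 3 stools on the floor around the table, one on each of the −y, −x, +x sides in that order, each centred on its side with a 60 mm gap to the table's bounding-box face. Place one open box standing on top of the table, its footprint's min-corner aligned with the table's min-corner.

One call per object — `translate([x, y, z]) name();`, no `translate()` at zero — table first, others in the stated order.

table();
translate([506, -316, 0]) stool();
translate([-385, 282, 0]) stool();
translate([1397, 282, 0]) stool();
translate([0, 0, 714]) open_box();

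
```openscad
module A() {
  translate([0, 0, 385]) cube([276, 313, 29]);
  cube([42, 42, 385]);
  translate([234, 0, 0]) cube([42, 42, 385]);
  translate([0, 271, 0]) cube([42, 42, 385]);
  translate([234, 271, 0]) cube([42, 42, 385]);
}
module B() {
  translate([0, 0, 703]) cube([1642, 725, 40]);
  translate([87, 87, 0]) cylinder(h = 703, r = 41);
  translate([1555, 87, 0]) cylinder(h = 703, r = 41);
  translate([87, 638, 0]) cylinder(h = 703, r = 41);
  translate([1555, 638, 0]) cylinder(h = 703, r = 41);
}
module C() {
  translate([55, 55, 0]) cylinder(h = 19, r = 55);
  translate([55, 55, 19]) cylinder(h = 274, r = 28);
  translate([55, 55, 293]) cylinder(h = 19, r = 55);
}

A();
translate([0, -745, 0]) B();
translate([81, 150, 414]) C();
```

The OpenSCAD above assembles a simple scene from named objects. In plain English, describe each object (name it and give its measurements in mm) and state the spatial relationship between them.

A is a four-legged stool. The seat is a 276×313×29 mm slab whose top surface is at z = 414 mm; four square legs, each 42×42 mm in cross-section, run from the floor (z = 0) to the underside of the seat, each flush with a corner of the seat.

B is a table: top 1642 mm (x) × 725 mm (y), 40 mm thick, upper face at z = 743 mm, on four round legs of 82 mm diameter, each leg's bounding box inset 46 mm from the nearest pair of top edges, running from z = 0 to the bottom of the top.

C is a spool: two coaxial disc flanges of radius 55 mm and thickness 19 mm, joined by a core cylinder of radius 28 mm and height 274 mm. The lower flange rests on z = 0 and the three cylinders share a vertical axis.

The table is on the floor beside the stool on its −y side. The spool is on top of the stool.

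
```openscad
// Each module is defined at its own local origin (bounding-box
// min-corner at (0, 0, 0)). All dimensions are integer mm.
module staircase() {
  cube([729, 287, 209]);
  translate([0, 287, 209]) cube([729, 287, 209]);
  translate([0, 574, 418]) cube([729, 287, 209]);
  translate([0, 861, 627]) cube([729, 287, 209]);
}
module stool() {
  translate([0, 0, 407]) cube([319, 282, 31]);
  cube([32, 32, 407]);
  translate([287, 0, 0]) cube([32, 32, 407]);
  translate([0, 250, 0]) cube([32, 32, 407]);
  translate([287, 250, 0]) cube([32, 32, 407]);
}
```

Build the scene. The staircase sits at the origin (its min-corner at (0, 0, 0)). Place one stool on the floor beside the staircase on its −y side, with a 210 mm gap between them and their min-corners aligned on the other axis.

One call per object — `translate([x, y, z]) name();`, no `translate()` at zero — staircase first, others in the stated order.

staircase();
translate([0, -492, 0]) stool();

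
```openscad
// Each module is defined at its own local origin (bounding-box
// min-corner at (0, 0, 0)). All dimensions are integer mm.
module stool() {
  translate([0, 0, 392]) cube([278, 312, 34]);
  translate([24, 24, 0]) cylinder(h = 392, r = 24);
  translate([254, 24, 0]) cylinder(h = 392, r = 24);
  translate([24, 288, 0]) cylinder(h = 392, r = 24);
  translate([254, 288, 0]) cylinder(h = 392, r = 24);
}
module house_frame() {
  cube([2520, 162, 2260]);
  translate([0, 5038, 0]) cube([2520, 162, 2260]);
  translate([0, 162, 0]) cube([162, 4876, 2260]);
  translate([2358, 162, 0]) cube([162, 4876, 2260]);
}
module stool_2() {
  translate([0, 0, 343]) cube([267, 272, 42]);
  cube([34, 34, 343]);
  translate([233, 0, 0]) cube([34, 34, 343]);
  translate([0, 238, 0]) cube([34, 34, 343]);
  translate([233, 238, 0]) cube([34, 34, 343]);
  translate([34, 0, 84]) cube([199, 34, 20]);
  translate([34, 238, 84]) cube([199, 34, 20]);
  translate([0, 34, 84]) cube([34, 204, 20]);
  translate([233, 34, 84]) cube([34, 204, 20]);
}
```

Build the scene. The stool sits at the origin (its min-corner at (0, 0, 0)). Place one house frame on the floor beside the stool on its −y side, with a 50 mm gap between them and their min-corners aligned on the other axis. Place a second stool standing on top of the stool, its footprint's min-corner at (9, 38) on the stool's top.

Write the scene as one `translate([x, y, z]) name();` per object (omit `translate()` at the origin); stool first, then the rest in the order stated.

stool();
translate([0, -5250, 0]) house_frame();
translate([9, 38, 426]) stool_2();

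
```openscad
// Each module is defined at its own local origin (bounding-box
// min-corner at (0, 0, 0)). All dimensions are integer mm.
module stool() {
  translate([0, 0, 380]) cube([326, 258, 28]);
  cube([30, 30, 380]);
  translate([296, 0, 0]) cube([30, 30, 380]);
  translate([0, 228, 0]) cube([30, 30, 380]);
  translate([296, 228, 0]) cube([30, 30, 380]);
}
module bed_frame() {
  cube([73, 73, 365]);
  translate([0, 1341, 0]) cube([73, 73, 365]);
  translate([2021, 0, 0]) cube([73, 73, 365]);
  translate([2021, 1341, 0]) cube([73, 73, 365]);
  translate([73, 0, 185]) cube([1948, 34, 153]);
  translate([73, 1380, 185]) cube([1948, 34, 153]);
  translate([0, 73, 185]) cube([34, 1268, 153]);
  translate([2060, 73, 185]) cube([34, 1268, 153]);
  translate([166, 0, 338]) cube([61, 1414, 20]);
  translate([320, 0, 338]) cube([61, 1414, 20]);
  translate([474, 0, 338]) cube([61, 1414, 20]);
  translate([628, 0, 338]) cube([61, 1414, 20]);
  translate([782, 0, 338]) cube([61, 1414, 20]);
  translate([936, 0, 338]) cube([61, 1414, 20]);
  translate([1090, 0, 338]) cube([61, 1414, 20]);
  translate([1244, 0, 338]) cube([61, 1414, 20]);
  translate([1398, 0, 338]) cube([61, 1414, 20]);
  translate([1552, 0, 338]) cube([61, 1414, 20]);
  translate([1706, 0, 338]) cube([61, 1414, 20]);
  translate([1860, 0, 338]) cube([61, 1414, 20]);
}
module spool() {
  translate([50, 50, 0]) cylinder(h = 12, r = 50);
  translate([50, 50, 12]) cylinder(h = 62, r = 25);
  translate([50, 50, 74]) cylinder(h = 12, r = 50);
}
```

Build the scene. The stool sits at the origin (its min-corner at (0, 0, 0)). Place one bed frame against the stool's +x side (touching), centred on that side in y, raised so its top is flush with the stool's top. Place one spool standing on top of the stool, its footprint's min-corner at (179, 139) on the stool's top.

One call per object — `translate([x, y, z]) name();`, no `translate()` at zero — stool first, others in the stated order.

stool();
translate([326, -578, 43]) bed_frame();
translate([179, 139, 408]) spool();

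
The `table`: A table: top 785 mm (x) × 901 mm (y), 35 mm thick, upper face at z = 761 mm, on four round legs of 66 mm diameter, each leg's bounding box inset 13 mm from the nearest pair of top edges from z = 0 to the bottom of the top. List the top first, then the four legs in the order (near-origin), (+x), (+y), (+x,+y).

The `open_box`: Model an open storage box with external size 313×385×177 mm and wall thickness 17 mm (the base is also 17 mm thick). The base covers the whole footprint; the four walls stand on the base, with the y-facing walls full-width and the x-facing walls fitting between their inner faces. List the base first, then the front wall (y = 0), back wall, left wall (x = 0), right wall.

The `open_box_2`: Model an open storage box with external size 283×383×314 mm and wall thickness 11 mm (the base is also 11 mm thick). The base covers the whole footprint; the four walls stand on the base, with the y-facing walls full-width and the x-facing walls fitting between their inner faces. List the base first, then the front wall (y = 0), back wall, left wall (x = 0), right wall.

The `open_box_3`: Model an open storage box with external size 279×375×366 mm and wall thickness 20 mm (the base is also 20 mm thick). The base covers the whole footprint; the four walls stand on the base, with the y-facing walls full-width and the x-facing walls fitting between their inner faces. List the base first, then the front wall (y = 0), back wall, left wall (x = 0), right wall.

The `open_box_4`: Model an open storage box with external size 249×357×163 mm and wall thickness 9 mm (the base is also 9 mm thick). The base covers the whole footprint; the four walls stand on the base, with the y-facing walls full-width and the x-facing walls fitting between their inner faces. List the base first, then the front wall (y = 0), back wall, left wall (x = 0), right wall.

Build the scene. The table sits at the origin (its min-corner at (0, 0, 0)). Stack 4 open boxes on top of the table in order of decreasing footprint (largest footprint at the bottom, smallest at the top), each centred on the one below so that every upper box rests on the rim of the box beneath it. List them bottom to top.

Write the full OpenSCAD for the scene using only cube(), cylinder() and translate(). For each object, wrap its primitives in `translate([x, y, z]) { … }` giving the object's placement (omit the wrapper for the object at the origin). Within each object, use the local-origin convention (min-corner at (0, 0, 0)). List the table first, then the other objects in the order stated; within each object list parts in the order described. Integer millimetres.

translate([0, 0, 726]) cube([785, 901, 35]);
translate([46, 46, 0]) cylinder(h = 726, r = 33);
translate([739, 46, 0]) cylinder(h = 726, r = 33);
translate([46, 855, 0]) cylinder(h = 726, r = 33);
translate([739, 855, 0]) cylinder(h = 726, r = 33);
translate([236, 258, 761]) {
  cube([313, 385, 17]);
  translate([0, 0, 17]) cube([313, 17, 160]);
  translate([0, 368, 17]) cube([313, 17, 160]);
  translate([0, 17, 17]) cube([17, 351, 160]);
  translate([296, 17, 17]) cube([17, 351, 160]);
}
translate([251, 259, 938]) {
  cube([283, 383, 11]);
  translate([0, 0, 11]) cube([283, 11, 303]);
  translate([0, 372, 11]) cube([283, 11, 303]);
  translate([0, 11, 11]) cube([11, 361, 303]);
  translate([272, 11, 11]) cube([11, 361, 303]);
}
translate([253, 263, 1252]) {
  cube([279, 375, 20]);
  translate([0, 0, 20]) cube([279, 20, 346]);
  translate([0, 355, 20]) cube([279, 20, 346]);
  translate([0, 20, 20]) cube([20, 335, 346]);
  translate([259, 20, 20]) cube([20, 335, 346]);
}
translate([268, 272, 1618]) {
  cube([249, 357, 9]);
  translate([0, 0, 9]) cube([249, 9, 154]);
  translate([0, 348, 9]) cube([249, 9, 154]);
  translate([0, 9, 9]) cube([9, 339, 154]);
  translate([240, 9, 9]) cube([9, 339, 154]);
}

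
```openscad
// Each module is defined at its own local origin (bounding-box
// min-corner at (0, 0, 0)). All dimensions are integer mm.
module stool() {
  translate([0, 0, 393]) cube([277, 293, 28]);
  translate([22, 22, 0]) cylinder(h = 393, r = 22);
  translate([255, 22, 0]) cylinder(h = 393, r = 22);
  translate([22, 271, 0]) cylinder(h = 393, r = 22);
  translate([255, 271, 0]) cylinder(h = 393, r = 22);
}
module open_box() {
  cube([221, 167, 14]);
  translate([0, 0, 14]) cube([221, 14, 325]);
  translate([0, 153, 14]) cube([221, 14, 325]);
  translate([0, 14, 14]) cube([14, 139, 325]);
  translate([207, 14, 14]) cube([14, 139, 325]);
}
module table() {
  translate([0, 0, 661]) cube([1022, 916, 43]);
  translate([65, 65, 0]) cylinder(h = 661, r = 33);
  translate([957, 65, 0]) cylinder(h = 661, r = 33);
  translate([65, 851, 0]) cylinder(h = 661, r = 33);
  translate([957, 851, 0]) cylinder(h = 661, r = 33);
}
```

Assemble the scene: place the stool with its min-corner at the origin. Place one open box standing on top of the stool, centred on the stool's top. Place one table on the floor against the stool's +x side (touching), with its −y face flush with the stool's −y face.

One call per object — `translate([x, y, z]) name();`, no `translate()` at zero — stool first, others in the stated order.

stool();
translate([28, 63, 421]) open_box();
translate([277, 0, 0]) table();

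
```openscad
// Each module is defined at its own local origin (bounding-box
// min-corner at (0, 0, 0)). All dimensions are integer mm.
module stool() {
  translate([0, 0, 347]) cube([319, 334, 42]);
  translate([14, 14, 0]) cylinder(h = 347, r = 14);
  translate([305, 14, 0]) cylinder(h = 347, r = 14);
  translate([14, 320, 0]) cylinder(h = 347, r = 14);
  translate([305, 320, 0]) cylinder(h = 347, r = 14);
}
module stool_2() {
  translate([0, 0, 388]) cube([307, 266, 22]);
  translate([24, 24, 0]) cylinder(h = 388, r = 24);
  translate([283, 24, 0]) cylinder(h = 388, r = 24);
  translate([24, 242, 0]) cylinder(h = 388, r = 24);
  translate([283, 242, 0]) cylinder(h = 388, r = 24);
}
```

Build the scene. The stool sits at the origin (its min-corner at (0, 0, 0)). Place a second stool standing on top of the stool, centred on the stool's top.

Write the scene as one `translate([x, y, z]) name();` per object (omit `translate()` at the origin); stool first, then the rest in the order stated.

stool();
translate([6, 34, 389]) stool_2();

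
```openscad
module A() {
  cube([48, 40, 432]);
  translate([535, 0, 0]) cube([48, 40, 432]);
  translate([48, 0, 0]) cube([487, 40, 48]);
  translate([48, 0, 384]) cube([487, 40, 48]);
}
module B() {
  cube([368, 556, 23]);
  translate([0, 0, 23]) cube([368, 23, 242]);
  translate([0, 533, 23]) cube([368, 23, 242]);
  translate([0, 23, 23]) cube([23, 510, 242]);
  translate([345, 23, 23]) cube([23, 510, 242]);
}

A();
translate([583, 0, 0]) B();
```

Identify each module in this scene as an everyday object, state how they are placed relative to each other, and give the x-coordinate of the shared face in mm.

The picture frame's +x face and the open box's −x face are both at x = 583 mm.

A is a picture frame. B is an open box. The open box is against the picture frame's +x side, with their −y faces flush. The x-coordinate of the shared face is 583 mm.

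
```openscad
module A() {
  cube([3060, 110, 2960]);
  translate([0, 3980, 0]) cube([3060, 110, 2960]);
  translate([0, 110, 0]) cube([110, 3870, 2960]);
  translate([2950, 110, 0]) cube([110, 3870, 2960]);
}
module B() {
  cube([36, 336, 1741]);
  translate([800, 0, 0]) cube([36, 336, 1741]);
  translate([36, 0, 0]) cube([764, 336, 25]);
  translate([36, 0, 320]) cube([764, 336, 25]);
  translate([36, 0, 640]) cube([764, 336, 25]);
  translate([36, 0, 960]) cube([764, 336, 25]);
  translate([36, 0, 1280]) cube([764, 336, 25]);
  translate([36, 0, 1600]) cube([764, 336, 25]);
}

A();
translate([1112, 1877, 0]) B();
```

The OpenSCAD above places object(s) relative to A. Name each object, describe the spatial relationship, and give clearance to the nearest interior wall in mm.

Clearances: x = 1002, y = 1767; minimum 1002 mm.

A is a house frame. B is a bookshelf. The bookshelf sits inside the house frame, centred. The clearance to the nearest interior wall is 1002 mm.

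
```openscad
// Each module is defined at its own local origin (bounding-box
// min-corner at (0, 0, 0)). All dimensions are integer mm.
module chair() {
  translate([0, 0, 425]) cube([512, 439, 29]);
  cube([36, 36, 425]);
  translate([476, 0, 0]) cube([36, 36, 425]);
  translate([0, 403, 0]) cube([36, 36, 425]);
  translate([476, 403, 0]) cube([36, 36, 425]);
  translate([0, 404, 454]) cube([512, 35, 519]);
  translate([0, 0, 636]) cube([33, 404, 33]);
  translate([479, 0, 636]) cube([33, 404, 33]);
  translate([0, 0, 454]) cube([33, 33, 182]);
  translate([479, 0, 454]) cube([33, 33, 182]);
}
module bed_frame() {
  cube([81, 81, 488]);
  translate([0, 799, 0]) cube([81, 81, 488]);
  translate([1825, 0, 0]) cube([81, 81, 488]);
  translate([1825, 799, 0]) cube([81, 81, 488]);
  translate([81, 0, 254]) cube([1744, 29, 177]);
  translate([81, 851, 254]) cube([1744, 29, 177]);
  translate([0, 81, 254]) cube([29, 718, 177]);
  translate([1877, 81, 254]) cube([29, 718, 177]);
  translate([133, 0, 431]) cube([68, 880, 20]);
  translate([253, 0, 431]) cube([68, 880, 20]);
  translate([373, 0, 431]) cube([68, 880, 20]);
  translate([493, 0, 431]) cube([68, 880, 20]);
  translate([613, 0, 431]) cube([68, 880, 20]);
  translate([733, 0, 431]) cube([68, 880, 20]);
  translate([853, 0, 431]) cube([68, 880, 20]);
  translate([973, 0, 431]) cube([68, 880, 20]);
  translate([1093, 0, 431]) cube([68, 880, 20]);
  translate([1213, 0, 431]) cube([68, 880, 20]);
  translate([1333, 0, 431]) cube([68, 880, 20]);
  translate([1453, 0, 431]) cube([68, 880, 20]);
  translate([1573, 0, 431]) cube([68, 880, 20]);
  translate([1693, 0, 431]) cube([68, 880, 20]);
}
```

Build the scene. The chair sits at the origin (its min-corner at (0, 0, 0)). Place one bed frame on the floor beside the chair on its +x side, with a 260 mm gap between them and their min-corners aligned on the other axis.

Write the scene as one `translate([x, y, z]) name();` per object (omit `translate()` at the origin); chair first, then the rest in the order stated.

chair();
translate([772, 0, 0]) bed_frame();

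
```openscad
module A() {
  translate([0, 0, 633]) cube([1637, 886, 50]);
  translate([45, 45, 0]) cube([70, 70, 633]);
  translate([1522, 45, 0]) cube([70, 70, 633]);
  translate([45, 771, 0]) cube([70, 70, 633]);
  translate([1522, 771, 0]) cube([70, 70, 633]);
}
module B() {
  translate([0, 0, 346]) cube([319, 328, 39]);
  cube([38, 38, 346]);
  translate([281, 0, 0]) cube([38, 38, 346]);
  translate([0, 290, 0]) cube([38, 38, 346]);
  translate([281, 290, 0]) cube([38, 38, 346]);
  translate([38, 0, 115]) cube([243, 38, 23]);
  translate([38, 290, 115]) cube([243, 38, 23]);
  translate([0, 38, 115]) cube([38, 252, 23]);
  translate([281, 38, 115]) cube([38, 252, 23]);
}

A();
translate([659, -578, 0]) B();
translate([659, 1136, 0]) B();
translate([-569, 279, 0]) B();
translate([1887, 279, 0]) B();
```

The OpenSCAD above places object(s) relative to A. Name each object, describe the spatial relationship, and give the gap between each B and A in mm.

A is a table. B is a stool. Four stools sit around the table at the −y, +y, −x, +x sides. The gap between each stool and the table is 250 mm.

Each stool's nearest face is 250 mm from the table's bounding box.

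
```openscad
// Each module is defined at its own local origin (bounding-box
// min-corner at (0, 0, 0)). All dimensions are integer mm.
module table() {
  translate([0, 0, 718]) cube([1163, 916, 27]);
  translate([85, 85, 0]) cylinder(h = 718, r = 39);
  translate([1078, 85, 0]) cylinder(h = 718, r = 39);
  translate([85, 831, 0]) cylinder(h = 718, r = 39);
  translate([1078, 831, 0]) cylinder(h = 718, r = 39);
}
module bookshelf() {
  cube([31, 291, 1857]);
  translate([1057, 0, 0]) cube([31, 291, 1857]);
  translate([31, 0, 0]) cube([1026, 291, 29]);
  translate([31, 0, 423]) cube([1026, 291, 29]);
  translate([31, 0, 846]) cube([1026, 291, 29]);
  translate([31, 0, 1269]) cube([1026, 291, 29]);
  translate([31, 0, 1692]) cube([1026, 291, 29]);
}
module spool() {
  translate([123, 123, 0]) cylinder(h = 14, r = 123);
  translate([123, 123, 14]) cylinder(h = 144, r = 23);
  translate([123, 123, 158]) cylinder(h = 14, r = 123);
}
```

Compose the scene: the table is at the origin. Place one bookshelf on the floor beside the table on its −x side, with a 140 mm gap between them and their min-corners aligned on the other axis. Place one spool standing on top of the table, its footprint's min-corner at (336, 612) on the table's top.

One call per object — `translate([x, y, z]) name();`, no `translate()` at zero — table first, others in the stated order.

table();
translate([-1228, 0, 0]) bookshelf();
translate([336, 612, 745]) spool();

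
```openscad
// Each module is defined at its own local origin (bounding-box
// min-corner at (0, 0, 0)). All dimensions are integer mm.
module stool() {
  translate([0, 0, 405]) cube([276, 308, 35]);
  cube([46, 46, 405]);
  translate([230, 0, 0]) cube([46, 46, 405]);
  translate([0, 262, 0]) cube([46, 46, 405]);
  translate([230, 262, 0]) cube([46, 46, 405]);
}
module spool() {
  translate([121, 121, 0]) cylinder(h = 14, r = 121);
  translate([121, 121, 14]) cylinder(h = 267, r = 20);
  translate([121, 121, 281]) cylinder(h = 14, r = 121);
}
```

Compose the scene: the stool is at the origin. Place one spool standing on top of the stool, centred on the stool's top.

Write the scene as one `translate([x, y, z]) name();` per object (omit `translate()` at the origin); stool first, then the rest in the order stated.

stool();
translate([17, 33, 440]) spool();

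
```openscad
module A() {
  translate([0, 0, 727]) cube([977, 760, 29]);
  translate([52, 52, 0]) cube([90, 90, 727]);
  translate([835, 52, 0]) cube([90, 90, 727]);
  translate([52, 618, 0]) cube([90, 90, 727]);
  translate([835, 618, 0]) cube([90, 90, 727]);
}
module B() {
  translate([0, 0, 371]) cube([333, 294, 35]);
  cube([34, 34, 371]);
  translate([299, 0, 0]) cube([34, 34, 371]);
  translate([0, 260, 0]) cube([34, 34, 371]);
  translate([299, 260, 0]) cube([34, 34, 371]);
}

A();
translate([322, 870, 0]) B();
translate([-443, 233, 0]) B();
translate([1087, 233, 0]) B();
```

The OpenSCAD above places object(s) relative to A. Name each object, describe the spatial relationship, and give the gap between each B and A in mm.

A is a table. B is a stool. Three stools sit around the table at the +y, −x, +x sides. The gap between each stool and the table is 110 mm.

Each stool's nearest face is 110 mm from the table's bounding box.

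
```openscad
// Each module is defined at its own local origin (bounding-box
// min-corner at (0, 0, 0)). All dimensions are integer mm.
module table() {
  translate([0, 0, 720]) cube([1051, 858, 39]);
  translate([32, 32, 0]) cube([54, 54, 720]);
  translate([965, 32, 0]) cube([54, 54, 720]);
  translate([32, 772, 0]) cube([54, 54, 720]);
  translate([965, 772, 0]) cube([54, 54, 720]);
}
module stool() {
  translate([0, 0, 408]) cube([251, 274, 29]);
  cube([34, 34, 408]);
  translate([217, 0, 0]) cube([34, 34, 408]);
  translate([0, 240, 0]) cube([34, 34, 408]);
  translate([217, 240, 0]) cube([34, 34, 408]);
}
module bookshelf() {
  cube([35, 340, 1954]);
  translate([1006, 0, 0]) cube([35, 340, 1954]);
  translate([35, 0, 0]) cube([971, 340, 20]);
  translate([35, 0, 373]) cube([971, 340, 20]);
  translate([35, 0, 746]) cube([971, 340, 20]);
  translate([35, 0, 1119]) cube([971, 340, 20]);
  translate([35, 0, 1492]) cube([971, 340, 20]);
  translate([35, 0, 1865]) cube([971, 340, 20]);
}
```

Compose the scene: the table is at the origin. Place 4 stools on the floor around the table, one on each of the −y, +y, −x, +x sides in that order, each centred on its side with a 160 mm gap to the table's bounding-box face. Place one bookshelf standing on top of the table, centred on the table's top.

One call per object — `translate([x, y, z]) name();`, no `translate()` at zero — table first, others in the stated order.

table();
translate([400, -434, 0]) stool();
translate([400, 1018, 0]) stool();
translate([-411, 292, 0]) stool();
translate([1211, 292, 0]) stool();
translate([5, 259, 759]) bookshelf();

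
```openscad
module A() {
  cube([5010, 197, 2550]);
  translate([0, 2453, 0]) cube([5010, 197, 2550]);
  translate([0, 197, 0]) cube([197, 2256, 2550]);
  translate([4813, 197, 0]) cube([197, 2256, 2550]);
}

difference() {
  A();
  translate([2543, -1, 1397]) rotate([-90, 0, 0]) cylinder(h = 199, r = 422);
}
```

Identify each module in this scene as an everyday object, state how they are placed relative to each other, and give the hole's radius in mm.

The subtracted cylinder has r = 422 mm.

A is a house frame. The house frame has a circular hole through its front wall. The hole's radius is 422 mm.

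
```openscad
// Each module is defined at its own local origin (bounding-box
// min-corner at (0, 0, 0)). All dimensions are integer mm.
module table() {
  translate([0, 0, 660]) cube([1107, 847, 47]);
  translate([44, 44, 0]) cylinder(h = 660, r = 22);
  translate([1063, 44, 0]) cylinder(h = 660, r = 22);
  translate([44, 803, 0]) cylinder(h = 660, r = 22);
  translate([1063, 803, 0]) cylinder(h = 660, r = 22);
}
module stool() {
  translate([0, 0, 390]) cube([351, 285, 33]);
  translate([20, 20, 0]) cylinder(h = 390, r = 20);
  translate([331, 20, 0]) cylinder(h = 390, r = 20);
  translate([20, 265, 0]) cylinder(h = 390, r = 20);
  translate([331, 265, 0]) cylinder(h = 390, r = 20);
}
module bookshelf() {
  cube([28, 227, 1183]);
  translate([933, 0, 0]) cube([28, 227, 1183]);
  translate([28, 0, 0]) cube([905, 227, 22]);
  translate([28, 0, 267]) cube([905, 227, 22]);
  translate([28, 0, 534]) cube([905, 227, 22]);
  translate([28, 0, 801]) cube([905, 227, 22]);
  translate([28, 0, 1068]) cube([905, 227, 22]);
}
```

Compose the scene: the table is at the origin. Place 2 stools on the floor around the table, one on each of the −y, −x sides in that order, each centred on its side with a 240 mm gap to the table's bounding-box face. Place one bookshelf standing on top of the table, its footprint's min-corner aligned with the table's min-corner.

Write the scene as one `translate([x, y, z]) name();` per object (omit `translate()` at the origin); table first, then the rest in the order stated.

table();
translate([378, -525, 0]) stool();
translate([-591, 281, 0]) stool();
translate([0, 0, 707]) bookshelf();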